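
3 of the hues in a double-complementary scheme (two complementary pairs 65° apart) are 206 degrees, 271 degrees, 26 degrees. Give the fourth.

91°

A rectangular tetradic uses two complementary pairs 65° apart: offsets 0°, 65°, 180°, 245°.
Among {26°, 206°, 271°}, 206° and 26° are a 180° pair.
The remaining hue 271° needs its own complement: 271 + 180 = 451 → 451 − 360 = 91°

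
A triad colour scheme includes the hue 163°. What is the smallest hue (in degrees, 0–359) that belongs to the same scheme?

43°

A triad places three hues 120° apart.
The full set through 163° is {43°, 163°, 283°}.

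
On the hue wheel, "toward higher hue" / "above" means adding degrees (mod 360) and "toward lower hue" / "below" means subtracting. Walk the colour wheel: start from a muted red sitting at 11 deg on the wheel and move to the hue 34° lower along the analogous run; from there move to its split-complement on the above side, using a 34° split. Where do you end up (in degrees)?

11 − 34 = -23 → -23 + 360 = 337°   (analog 34° ↓)
337 + 214 = 551 → 551 − 360 = 191°   (split-comp 34° ↑)

191°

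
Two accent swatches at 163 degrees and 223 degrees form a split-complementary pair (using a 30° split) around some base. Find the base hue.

The accents sit 30° either side of the complement, so the complement is their short-arc midpoint on the wheel.
Short-arc midpoint of 163° and 223°: 193°.
Base is 180° from the complement: 193 − 180 = 13°

13°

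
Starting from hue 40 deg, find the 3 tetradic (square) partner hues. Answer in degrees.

A square tetradic scheme places four hues every 90°.
40 + 90 = 130°
40 + 180 = 220°
40 + 270 = 310°

130°, 220°, 310°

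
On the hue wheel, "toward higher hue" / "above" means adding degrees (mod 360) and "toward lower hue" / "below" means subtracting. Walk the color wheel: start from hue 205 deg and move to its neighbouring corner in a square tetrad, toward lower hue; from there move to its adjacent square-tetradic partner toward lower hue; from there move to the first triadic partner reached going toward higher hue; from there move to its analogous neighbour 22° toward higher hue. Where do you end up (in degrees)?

167°

square ↓ −90°: 205 − 90 = 115°
square ↓ −90°: 115 − 90 = 25°
triadic ↑ +120°: 25 + 120 = 145°
analog 22° ↑ +22°: 145 + 22 = 167°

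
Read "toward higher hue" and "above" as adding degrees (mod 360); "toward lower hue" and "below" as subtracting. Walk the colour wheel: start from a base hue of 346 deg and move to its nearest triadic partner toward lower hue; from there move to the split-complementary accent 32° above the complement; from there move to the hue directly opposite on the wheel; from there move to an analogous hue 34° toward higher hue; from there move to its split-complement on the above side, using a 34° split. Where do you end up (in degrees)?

146°

triadic ↓ −120°: 346 − 120 = 226°
split-comp 32° ↑ +212°: 226 + 212 = 438 → 438 − 360 = 78°
complement +180°: 78 + 180 = 258°
analog 34° ↑ +34°: 258 + 34 = 292°
split-comp 34° ↑ +214°: 292 + 214 = 506 → 506 − 360 = 146°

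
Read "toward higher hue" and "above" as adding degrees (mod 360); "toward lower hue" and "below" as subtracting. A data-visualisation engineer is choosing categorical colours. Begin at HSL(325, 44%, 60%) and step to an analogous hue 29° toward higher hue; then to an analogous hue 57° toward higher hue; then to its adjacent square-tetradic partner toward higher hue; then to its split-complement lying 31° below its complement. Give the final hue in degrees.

290°

+29° (analog 29° ↑): 325 + 29 = 354°
+57° (analog 57° ↑): 354 + 57 = 411 → 411 − 360 = 51°
+90° (square ↑): 51 + 90 = 141°
+149° (split-comp 31° ↓): 141 + 149 = 290°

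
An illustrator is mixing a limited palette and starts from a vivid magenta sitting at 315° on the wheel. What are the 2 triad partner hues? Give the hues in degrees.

75° and 195°

A triad places three hues 120° apart.
315 + 120 = 435 → 435 − 360 = 75°
315 + 240 = 555 → 555 − 360 = 195°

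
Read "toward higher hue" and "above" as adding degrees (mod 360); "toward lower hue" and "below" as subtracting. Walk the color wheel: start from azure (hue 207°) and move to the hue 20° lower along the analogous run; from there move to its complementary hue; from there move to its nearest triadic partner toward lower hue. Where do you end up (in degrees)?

247°

analog 20° ↓ −20°: 207 − 20 = 187°
complement +180°: 187 + 180 = 367 → 367 − 360 = 7°
triadic ↓ −120°: 7 − 120 = -113 → -113 + 360 = 247°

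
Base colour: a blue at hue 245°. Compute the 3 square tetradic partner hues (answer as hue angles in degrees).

335°, 65°, and 155°

A square tetradic scheme places four hues every 90°.
245 + 90 = 335°
245 + 180 = 425 → 425 − 360 = 65°
245 + 270 = 515 → 515 − 360 = 155°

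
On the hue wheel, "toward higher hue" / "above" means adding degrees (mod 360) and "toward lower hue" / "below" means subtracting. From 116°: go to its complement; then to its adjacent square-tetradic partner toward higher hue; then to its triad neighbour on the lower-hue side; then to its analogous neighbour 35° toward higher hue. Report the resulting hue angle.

+180° (complement): 116 + 180 = 296°
+90° (square ↑): 296 + 90 = 386 → 386 − 360 = 26°
−120° (triadic ↓): 26 − 120 = -94 → -94 + 360 = 266°
+35° (analog 35° ↑): 266 + 35 = 301°

301°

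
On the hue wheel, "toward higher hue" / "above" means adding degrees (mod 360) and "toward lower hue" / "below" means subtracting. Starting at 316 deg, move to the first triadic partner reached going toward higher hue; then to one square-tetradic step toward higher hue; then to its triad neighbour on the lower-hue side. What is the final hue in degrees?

46°

316 + 120 = 436 → 436 − 360 = 76°   (triadic ↑)
76 + 90 = 166°   (square ↑)
166 − 120 = 46°   (triadic ↓)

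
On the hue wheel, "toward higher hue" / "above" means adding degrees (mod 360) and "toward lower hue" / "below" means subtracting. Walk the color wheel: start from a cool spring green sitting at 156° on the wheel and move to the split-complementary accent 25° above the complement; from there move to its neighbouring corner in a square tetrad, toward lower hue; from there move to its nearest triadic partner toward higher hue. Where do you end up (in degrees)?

31°

156 + 205 = 361 → 361 − 360 = 1°   (split-comp 25° ↑)
1 − 90 = -89 → -89 + 360 = 271°   (square ↓)
271 + 120 = 391 → 391 − 360 = 31°   (triadic ↑)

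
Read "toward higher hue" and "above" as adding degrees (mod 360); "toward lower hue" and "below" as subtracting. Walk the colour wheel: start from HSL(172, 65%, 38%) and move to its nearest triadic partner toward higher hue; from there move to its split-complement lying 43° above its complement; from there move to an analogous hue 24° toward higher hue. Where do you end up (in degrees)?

179°

+120° (triadic ↑): 172 + 120 = 292°
+223° (split-comp 43° ↑): 292 + 223 = 515 → 515 − 360 = 155°
+24° (analog 24° ↑): 155 + 24 = 179°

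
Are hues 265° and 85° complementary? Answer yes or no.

Angular distance: |265 − 85| = 180 = 180°.
Complementary requires 180°.

yes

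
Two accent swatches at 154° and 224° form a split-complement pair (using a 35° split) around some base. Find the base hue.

9°

The accents sit 35° either side of the complement, so the complement is their short-arc midpoint on the wheel.
Short-arc midpoint of 154° and 224°: 189°.
Base is 180° from the complement: 189 − 180 = 9°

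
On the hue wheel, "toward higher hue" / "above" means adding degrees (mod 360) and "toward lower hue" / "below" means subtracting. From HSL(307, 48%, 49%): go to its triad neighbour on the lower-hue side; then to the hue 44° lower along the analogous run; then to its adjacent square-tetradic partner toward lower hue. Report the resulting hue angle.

53°

307 − 120 = 187°   (triadic ↓)
187 − 44 = 143°   (analog 44° ↓)
143 − 90 = 53°   (square ↓)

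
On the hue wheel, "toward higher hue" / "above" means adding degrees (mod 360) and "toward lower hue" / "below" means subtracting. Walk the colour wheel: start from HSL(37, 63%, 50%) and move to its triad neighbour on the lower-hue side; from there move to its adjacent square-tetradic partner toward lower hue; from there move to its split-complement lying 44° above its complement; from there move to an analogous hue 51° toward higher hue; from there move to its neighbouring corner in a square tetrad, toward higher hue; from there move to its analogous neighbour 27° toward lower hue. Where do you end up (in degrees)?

165°

−120° (triadic ↓): 37 − 120 = -83 → -83 + 360 = 277°
−90° (square ↓): 277 − 90 = 187°
+224° (split-comp 44° ↑): 187 + 224 = 411 → 411 − 360 = 51°
+51° (analog 51° ↑): 51 + 51 = 102°
+90° (square ↑): 102 + 90 = 192°
−27° (analog 27° ↓): 192 − 27 = 165°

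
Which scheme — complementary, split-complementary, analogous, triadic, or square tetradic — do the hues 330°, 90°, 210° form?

triadic

Sort the hues: 90°, 210°, 330°.
Successive gaps around the wheel: 120°, 120°, 120°.
Three hues equally spaced 120° apart form a triad.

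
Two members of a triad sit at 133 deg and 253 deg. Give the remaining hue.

A triad spaces three hues 120° apart.
The full set is {13°, 133°, 253°}.

13°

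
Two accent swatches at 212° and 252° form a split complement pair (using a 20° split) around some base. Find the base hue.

52°

The accents sit 20° either side of the complement, so the complement is their short-arc midpoint on the wheel.
Short-arc midpoint of 212° and 252°: 232°.
Base is 180° from the complement: 232 − 180 = 52°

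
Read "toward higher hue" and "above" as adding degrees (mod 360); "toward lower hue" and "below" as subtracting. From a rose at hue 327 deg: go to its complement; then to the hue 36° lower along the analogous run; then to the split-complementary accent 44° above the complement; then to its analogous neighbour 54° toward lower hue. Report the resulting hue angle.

281°

+180° (complement): 327 + 180 = 507 → 507 − 360 = 147°
−36° (analog 36° ↓): 147 − 36 = 111°
+224° (split-comp 44° ↑): 111 + 224 = 335°
−54° (analog 54° ↓): 335 − 54 = 281°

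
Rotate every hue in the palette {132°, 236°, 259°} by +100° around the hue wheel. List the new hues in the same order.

132 + 100 = 232°
236 + 100 = 336°
259 + 100 = 359°

232°, 336°, 359°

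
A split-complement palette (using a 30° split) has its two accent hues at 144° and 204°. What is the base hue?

The accents sit 30° either side of the complement, so the complement is their short-arc midpoint on the wheel.
Short-arc midpoint of 144° and 204°: 174°.
Base is 180° from the complement: 174 − 180 = -6 → -6 + 360 = 354°

354°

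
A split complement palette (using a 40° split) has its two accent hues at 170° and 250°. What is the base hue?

The accents sit 40° either side of the complement, so the complement is their short-arc midpoint on the wheel.
Short-arc midpoint of 170° and 250°: 210°.
Base is 180° from the complement: 210 − 180 = 30°

30°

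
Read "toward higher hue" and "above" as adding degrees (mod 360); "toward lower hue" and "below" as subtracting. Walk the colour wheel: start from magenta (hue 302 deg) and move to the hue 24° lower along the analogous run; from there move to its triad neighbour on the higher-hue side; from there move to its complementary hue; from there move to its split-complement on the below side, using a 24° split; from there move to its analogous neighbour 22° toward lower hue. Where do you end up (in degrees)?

352°

−24° (analog 24° ↓): 302 − 24 = 278°
+120° (triadic ↑): 278 + 120 = 398 → 398 − 360 = 38°
+180° (complement): 38 + 180 = 218°
+156° (split-comp 24° ↓): 218 + 156 = 374 → 374 − 360 = 14°
−22° (analog 22° ↓): 14 − 22 = -8 → -8 + 360 = 352°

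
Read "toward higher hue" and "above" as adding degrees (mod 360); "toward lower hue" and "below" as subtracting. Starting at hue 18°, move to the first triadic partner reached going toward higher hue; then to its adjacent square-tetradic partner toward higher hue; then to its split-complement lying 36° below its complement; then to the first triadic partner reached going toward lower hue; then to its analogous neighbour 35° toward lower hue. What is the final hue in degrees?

18 + 120 = 138°   (triadic ↑)
138 + 90 = 228°   (square ↑)
228 + 144 = 372 → 372 − 360 = 12°   (split-comp 36° ↓)
12 − 120 = -108 → -108 + 360 = 252°   (triadic ↓)
252 − 35 = 217°   (analog 35° ↓)

217°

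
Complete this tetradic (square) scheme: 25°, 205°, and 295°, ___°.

115°

A square tetradic scheme places four hues every 90°.
The full set through 25° is {25°, 115°, 205°, 295°}.
Given {25°, 205°, 295°}, the missing hue is 115°.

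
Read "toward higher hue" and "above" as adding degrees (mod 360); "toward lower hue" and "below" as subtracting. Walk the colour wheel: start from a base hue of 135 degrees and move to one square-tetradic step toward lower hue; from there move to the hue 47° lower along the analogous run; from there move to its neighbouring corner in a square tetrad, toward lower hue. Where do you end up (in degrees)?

135 − 90 = 45°   (square ↓)
45 − 47 = -2 → -2 + 360 = 358°   (analog 47° ↓)
358 − 90 = 268°   (square ↓)

268°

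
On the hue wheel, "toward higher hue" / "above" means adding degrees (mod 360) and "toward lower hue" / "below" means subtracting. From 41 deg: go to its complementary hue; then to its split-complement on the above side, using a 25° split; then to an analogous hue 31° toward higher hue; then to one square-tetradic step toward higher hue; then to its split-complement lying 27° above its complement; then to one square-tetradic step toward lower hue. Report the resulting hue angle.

complement +180°: 41 + 180 = 221°
split-comp 25° ↑ +205°: 221 + 205 = 426 → 426 − 360 = 66°
analog 31° ↑ +31°: 66 + 31 = 97°
square ↑ +90°: 97 + 90 = 187°
split-comp 27° ↑ +207°: 187 + 207 = 394 → 394 − 360 = 34°
square ↓ −90°: 34 − 90 = -56 → -56 + 360 = 304°

304°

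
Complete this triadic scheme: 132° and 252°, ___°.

A triad places three hues 120° apart.
The full set through 132° is {12°, 132°, 252°}.
Given {132°, 252°}, the missing hue is 12°.

12°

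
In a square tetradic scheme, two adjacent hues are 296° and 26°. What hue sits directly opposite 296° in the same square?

116°

A square tetradic scheme places four hues 90° apart; opposite corners are 180° apart.
296 + 180 = 476 → 476 − 360 = 116°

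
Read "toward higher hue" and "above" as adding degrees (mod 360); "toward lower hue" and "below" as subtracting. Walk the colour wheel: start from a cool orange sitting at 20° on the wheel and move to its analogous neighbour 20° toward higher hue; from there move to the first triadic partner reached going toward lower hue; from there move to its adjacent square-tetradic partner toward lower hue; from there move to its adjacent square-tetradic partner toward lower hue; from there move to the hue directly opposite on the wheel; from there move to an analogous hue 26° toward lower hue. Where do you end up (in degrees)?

20 + 20 = 40°   (analog 20° ↑)
40 − 120 = -80 → -80 + 360 = 280°   (triadic ↓)
280 − 90 = 190°   (square ↓)
190 − 90 = 100°   (square ↓)
100 + 180 = 280°   (complement)
280 − 26 = 254°   (analog 26° ↓)

254°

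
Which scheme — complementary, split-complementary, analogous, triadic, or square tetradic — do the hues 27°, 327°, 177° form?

Sort the hues: 27°, 177°, 327°.
Successive gaps around the wheel: 150°, 150°, 60°.
Two 150° gaps and one 60° gap — a base hue opposite a pair of accents 30° either side of its complement — is the split-complementary pattern.

split-complementary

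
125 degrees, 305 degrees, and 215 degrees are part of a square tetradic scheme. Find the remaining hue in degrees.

35°

A square tetradic scheme places four hues every 90°.
The full set through 125° is {35°, 125°, 215°, 305°}.
Given {125°, 215°, 305°}, the missing hue is 35°.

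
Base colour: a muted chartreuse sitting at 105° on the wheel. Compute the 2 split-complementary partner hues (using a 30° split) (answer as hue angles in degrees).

255° and 315°

Complement of 105°: 105 + 180 = 285°
285 − 30 = 255°
285 + 30 = 315°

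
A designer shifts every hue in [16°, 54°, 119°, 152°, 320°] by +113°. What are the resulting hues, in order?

129°, 167°, 232°, 265°, 73°

16 + 113 = 129°
54 + 113 = 167°
119 + 113 = 232°
152 + 113 = 265°
320 + 113 = 433 → 433 − 360 = 73°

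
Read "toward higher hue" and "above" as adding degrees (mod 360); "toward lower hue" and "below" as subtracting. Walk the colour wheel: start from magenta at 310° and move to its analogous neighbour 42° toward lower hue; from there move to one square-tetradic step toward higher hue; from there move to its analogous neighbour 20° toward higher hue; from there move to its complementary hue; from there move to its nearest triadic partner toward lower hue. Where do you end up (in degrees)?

310 − 42 = 268°   (analog 42° ↓)
268 + 90 = 358°   (square ↑)
358 + 20 = 378 → 378 − 360 = 18°   (analog 20° ↑)
18 + 180 = 198°   (complement)
198 − 120 = 78°   (triadic ↓)

78°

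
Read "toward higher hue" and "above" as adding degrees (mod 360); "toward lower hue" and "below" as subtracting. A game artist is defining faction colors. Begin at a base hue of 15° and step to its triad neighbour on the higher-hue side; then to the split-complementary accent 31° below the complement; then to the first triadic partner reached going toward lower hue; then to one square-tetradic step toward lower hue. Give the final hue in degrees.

15 + 120 = 135°   (triadic ↑)
135 + 149 = 284°   (split-comp 31° ↓)
284 − 120 = 164°   (triadic ↓)
164 − 90 = 74°   (square ↓)

74°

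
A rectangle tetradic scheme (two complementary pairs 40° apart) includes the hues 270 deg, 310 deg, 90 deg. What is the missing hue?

130°

A rectangular tetradic uses two complementary pairs 40° apart: offsets 0°, 40°, 180°, 220°.
Among {90°, 270°, 310°}, 90° and 270° are a 180° pair.
The remaining hue 310° needs its own complement: 310 + 180 = 490 → 490 − 360 = 130°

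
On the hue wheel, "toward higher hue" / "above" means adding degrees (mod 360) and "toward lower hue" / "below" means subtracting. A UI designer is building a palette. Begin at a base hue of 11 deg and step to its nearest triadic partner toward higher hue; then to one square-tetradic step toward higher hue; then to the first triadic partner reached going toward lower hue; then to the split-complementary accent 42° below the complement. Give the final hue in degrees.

239°

+120° (triadic ↑): 11 + 120 = 131°
+90° (square ↑): 131 + 90 = 221°
−120° (triadic ↓): 221 − 120 = 101°
+138° (split-comp 42° ↓): 101 + 138 = 239°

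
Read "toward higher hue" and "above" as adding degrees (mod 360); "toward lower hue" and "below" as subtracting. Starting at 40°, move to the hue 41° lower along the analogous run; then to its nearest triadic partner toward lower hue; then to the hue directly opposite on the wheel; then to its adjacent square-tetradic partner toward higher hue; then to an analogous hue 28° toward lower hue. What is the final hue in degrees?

−41° (analog 41° ↓): 40 − 41 = -1 → -1 + 360 = 359°
−120° (triadic ↓): 359 − 120 = 239°
+180° (complement): 239 + 180 = 419 → 419 − 360 = 59°
+90° (square ↑): 59 + 90 = 149°
−28° (analog 28° ↓): 149 − 28 = 121°

121°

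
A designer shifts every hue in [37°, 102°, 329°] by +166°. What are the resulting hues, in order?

203°, 268°, 135°

37 + 166 = 203°
102 + 166 = 268°
329 + 166 = 495 → 495 − 360 = 135°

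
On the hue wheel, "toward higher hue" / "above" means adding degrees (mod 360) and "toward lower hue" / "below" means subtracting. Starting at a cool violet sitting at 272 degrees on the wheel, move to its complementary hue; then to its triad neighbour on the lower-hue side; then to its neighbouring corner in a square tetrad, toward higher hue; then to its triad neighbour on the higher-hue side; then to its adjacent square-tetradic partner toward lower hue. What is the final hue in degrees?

272 + 180 = 452 → 452 − 360 = 92°   (complement)
92 − 120 = -28 → -28 + 360 = 332°   (triadic ↓)
332 + 90 = 422 → 422 − 360 = 62°   (square ↑)
62 + 120 = 182°   (triadic ↑)
182 − 90 = 92°   (square ↓)

92°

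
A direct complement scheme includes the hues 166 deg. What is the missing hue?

346°

The complement sits 180° across the wheel.
The full set through 166° is {166°, 346°}.
Given {166°}, the missing hue is 346°.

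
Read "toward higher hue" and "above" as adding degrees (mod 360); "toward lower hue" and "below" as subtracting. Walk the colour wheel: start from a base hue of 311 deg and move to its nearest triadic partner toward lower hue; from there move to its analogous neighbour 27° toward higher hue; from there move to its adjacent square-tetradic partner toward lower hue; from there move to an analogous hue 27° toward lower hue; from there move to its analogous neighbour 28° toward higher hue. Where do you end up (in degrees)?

129°

311 − 120 = 191°   (triadic ↓)
191 + 27 = 218°   (analog 27° ↑)
218 − 90 = 128°   (square ↓)
128 − 27 = 101°   (analog 27° ↓)
101 + 28 = 129°   (analog 28° ↑)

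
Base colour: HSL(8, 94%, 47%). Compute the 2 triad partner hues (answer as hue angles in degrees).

A triad places three hues 120° apart.
8 + 120 = 128°
8 + 240 = 248°

128° and 248°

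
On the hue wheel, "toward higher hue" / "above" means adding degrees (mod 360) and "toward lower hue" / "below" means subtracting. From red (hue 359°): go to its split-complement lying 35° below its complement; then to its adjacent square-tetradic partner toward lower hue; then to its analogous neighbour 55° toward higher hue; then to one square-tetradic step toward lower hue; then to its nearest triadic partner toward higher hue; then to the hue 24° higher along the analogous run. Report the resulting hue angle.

163°

359 + 145 = 504 → 504 − 360 = 144°   (split-comp 35° ↓)
144 − 90 = 54°   (square ↓)
54 + 55 = 109°   (analog 55° ↑)
109 − 90 = 19°   (square ↓)
19 + 120 = 139°   (triadic ↑)
139 + 24 = 163°   (analog 24° ↑)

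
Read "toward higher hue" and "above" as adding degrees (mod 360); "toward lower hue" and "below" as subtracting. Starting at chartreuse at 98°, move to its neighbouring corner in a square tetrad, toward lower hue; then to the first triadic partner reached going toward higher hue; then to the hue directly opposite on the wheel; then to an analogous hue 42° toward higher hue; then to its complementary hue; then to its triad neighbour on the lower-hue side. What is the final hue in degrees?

50°

−90° (square ↓): 98 − 90 = 8°
+120° (triadic ↑): 8 + 120 = 128°
+180° (complement): 128 + 180 = 308°
+42° (analog 42° ↑): 308 + 42 = 350°
+180° (complement): 350 + 180 = 530 → 530 − 360 = 170°
−120° (triadic ↓): 170 − 120 = 50°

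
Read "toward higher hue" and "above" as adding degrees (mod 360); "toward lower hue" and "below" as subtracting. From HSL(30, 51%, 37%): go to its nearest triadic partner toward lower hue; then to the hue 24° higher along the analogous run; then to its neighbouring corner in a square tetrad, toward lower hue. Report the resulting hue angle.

triadic ↓ −120°: 30 − 120 = -90 → -90 + 360 = 270°
analog 24° ↑ +24°: 270 + 24 = 294°
square ↓ −90°: 294 − 90 = 204°

204°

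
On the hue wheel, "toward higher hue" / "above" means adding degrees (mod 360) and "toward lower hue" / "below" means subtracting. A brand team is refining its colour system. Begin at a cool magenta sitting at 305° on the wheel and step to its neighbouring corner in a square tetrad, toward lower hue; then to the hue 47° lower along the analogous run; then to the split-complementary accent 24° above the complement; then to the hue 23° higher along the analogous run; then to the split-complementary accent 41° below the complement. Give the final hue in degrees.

174°

−90° (square ↓): 305 − 90 = 215°
−47° (analog 47° ↓): 215 − 47 = 168°
+204° (split-comp 24° ↑): 168 + 204 = 372 → 372 − 360 = 12°
+23° (analog 23° ↑): 12 + 23 = 35°
+139° (split-comp 41° ↓): 35 + 139 = 174°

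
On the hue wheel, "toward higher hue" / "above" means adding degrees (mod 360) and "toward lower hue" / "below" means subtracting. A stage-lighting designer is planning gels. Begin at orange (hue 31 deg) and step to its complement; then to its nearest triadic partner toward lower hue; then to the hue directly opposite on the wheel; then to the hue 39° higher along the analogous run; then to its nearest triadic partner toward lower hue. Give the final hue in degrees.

190°

complement +180°: 31 + 180 = 211°
triadic ↓ −120°: 211 − 120 = 91°
complement +180°: 91 + 180 = 271°
analog 39° ↑ +39°: 271 + 39 = 310°
triadic ↓ −120°: 310 − 120 = 190°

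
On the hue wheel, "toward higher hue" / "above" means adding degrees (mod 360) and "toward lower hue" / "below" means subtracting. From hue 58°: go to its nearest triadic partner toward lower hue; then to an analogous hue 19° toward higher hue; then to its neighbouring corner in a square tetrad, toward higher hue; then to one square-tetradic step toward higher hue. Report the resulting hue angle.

137°

triadic ↓ −120°: 58 − 120 = -62 → -62 + 360 = 298°
analog 19° ↑ +19°: 298 + 19 = 317°
square ↑ +90°: 317 + 90 = 407 → 407 − 360 = 47°
square ↑ +90°: 47 + 90 = 137°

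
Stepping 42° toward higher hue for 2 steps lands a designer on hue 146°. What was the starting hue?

62°

2 steps of 42° (toward higher hue) give a net shift of +84°.
Start = end − shift: 146 − 84 = 62°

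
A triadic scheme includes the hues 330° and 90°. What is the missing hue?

A triad places three hues 120° apart.
The full set through 90° is {90°, 210°, 330°}.
Given {90°, 330°}, the missing hue is 210°.

210°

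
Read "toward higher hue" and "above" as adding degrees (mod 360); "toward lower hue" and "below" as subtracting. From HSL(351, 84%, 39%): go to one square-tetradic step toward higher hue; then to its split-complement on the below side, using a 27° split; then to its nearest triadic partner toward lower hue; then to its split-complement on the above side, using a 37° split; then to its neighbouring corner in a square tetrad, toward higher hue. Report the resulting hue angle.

61°

351 + 90 = 441 → 441 − 360 = 81°   (square ↑)
81 + 153 = 234°   (split-comp 27° ↓)
234 − 120 = 114°   (triadic ↓)
114 + 217 = 331°   (split-comp 37° ↑)
331 + 90 = 421 → 421 − 360 = 61°   (square ↑)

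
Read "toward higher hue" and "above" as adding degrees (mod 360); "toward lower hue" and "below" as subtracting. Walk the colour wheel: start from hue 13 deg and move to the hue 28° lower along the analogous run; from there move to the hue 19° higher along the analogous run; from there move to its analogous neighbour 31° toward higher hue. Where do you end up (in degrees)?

35°

analog 28° ↓ −28°: 13 − 28 = -15 → -15 + 360 = 345°
analog 19° ↑ +19°: 345 + 19 = 364 → 364 − 360 = 4°
analog 31° ↑ +31°: 4 + 31 = 35°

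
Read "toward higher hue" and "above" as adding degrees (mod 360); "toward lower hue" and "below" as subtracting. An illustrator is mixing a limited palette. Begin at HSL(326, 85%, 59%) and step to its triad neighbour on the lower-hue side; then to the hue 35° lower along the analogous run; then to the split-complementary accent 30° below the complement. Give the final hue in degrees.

triadic ↓ −120°: 326 − 120 = 206°
analog 35° ↓ −35°: 206 − 35 = 171°
split-comp 30° ↓ +150°: 171 + 150 = 321°

321°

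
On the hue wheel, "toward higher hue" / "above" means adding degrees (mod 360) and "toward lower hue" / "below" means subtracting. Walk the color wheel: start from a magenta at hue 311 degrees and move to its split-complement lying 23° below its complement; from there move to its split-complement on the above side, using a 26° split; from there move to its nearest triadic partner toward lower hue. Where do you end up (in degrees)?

311 + 157 = 468 → 468 − 360 = 108°   (split-comp 23° ↓)
108 + 206 = 314°   (split-comp 26° ↑)
314 − 120 = 194°   (triadic ↓)

194°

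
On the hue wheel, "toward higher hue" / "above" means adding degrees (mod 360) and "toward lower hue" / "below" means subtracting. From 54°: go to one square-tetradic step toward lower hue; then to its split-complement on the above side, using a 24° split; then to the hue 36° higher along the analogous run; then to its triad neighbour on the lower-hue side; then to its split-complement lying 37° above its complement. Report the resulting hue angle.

54 − 90 = -36 → -36 + 360 = 324°   (square ↓)
324 + 204 = 528 → 528 − 360 = 168°   (split-comp 24° ↑)
168 + 36 = 204°   (analog 36° ↑)
204 − 120 = 84°   (triadic ↓)
84 + 217 = 301°   (split-comp 37° ↑)

301°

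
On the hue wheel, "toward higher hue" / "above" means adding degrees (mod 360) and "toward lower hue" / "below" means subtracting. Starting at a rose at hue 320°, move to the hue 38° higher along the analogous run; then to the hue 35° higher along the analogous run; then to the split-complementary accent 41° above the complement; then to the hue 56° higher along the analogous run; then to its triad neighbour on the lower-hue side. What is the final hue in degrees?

190°

analog 38° ↑ +38°: 320 + 38 = 358°
analog 35° ↑ +35°: 358 + 35 = 393 → 393 − 360 = 33°
split-comp 41° ↑ +221°: 33 + 221 = 254°
analog 56° ↑ +56°: 254 + 56 = 310°
triadic ↓ −120°: 310 − 120 = 190°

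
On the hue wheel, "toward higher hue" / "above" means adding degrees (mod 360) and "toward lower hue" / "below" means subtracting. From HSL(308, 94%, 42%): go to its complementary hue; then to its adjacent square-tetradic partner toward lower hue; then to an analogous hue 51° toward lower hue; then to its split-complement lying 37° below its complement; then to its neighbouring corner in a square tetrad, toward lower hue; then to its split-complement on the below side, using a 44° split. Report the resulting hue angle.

176°

308 + 180 = 488 → 488 − 360 = 128°   (complement)
128 − 90 = 38°   (square ↓)
38 − 51 = -13 → -13 + 360 = 347°   (analog 51° ↓)
347 + 143 = 490 → 490 − 360 = 130°   (split-comp 37° ↓)
130 − 90 = 40°   (square ↓)
40 + 136 = 176°   (split-comp 44° ↓)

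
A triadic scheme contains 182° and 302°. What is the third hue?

A triad spaces three hues 120° apart.
The full set is {62°, 182°, 302°}.

62°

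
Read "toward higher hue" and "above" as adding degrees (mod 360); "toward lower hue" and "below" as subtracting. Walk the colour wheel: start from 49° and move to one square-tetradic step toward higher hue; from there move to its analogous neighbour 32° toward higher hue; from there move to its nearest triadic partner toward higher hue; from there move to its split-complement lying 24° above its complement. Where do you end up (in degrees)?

49 + 90 = 139°   (square ↑)
139 + 32 = 171°   (analog 32° ↑)
171 + 120 = 291°   (triadic ↑)
291 + 204 = 495 → 495 − 360 = 135°   (split-comp 24° ↑)

135°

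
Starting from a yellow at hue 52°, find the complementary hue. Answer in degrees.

232°

The complement sits 180° across the wheel.
52 + 180 = 232°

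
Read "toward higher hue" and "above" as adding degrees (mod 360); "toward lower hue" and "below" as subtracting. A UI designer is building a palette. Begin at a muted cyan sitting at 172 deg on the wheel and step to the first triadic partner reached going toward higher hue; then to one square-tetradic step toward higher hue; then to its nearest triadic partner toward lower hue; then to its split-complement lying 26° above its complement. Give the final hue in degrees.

108°

172 + 120 = 292°   (triadic ↑)
292 + 90 = 382 → 382 − 360 = 22°   (square ↑)
22 − 120 = -98 → -98 + 360 = 262°   (triadic ↓)
262 + 206 = 468 → 468 − 360 = 108°   (split-comp 26° ↑)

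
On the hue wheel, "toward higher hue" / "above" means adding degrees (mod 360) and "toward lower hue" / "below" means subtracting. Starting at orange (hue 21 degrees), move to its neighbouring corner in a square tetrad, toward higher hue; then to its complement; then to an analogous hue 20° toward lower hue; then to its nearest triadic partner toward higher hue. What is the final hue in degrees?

square ↑ +90°: 21 + 90 = 111°
complement +180°: 111 + 180 = 291°
analog 20° ↓ −20°: 291 − 20 = 271°
triadic ↑ +120°: 271 + 120 = 391 → 391 − 360 = 31°

31°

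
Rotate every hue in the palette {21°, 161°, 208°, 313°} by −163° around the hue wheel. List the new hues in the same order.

218°, 358°, 45°, 150°

21 − 163 = -142 → -142 + 360 = 218°
161 − 163 = -2 → -2 + 360 = 358°
208 − 163 = 45°
313 − 163 = 150°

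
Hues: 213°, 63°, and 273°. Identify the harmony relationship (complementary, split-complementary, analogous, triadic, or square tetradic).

Sort the hues: 63°, 213°, 273°.
Successive gaps around the wheel: 150°, 60°, 150°.
Two 150° gaps and one 60° gap — a base hue opposite a pair of accents 30° either side of its complement — is the split-complementary pattern.

split-complementary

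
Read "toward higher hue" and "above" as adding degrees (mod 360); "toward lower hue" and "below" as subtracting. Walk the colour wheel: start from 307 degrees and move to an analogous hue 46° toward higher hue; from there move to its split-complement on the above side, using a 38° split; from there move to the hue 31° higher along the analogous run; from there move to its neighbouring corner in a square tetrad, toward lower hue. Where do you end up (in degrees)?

152°

307 + 46 = 353°   (analog 46° ↑)
353 + 218 = 571 → 571 − 360 = 211°   (split-comp 38° ↑)
211 + 31 = 242°   (analog 31° ↑)
242 − 90 = 152°   (square ↓)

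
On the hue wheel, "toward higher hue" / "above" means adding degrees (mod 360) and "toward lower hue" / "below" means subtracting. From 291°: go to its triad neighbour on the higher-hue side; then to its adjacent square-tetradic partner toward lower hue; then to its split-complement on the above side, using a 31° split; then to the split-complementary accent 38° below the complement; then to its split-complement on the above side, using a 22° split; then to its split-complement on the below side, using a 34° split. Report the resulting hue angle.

triadic ↑ +120°: 291 + 120 = 411 → 411 − 360 = 51°
square ↓ −90°: 51 − 90 = -39 → -39 + 360 = 321°
split-comp 31° ↑ +211°: 321 + 211 = 532 → 532 − 360 = 172°
split-comp 38° ↓ +142°: 172 + 142 = 314°
split-comp 22° ↑ +202°: 314 + 202 = 516 → 516 − 360 = 156°
split-comp 34° ↓ +146°: 156 + 146 = 302°

302°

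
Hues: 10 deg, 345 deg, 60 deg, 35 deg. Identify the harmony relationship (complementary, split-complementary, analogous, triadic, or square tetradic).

analogous

Sort the hues: 10°, 35°, 60°, 345°.
Successive gaps around the wheel: 25°, 25°, 285°, 25°.
A run of hues at equal small steps (25°) with one large closing gap is an analogous group.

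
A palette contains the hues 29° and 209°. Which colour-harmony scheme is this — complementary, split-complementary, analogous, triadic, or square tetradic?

complementary

Sort the hues: 29°, 209°.
Successive gaps around the wheel: 180°, 180°.
Two hues 180° apart are complementary.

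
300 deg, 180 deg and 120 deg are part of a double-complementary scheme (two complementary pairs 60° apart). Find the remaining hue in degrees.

A rectangular tetradic uses two complementary pairs 60° apart: offsets 0°, 60°, 180°, 240°.
Among {120°, 180°, 300°}, 120° and 300° are a 180° pair.
The remaining hue 180° needs its own complement: 180 + 180 = 360 → 360 − 360 = 0°

0°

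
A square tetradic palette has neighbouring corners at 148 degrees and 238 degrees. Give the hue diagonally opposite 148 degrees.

A square tetradic scheme places four hues 90° apart; opposite corners are 180° apart.
148 + 180 = 328°

328°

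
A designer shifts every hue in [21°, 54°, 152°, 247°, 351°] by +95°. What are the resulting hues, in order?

21 + 95 = 116°
54 + 95 = 149°
152 + 95 = 247°
247 + 95 = 342°
351 + 95 = 446 → 446 − 360 = 86°

116°, 149°, 247°, 342°, 86°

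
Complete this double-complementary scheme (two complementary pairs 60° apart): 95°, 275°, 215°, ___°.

A rectangular tetradic uses two complementary pairs 60° apart: offsets 0°, 60°, 180°, 240°.
Among {95°, 215°, 275°}, 95° and 275° are a 180° pair.
The remaining hue 215° needs its own complement: 215 + 180 = 395 → 395 − 360 = 35°

35°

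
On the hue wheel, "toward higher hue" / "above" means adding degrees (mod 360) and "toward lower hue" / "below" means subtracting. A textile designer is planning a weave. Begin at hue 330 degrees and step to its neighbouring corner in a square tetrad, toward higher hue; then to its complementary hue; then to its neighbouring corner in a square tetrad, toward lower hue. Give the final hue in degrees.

150°

square ↑ +90°: 330 + 90 = 420 → 420 − 360 = 60°
complement +180°: 60 + 180 = 240°
square ↓ −90°: 240 − 90 = 150°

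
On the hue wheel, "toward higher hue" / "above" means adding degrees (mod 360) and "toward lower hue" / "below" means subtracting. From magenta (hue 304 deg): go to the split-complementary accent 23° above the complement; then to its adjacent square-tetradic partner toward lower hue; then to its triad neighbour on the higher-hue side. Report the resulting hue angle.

177°

split-comp 23° ↑ +203°: 304 + 203 = 507 → 507 − 360 = 147°
square ↓ −90°: 147 − 90 = 57°
triadic ↑ +120°: 57 + 120 = 177°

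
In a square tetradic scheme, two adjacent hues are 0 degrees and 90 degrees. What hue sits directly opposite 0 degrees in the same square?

180°

A square tetradic scheme places four hues 90° apart; opposite corners are 180° apart.
0 + 180 = 180°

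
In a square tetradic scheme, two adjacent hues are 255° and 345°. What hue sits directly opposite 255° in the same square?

75°

A square tetradic scheme places four hues 90° apart; opposite corners are 180° apart.
255 + 180 = 435 → 435 − 360 = 75°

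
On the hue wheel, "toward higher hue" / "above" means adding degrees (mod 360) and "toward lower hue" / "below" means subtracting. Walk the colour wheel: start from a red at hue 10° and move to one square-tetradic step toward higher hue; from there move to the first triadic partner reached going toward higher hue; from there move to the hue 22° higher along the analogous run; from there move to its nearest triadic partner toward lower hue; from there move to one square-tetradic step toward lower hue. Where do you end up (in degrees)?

32°

10 + 90 = 100°   (square ↑)
100 + 120 = 220°   (triadic ↑)
220 + 22 = 242°   (analog 22° ↑)
242 − 120 = 122°   (triadic ↓)
122 − 90 = 32°   (square ↓)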